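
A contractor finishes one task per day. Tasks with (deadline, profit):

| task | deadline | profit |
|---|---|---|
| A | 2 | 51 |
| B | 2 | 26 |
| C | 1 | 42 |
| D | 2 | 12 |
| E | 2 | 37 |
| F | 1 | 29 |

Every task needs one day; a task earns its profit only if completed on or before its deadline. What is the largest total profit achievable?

By profit: A(d2,51), C(d1,42), E(d2,37), F(d1,29), B(d2,26), D(d2,12)
A→slot 2; C→slot 1; E skipped; F skipped; B skipped; D skipped.
Profit = 42 + 51 = 93

93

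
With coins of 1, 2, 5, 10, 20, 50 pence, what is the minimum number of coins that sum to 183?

Greedy: take as many of the largest coin as possible, then repeat with the remainder.
183 − 3×50→33 − 1×20→13 − 1×10→3 − 1×2→1 − 1×1→0
Total coins = 3 + 1 + 1 + 1 + 1 = 7

7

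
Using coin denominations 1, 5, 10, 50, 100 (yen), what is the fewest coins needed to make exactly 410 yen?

410 − 4×100→10 − 1×10→0
Total coins = 4 + 1 = 5

5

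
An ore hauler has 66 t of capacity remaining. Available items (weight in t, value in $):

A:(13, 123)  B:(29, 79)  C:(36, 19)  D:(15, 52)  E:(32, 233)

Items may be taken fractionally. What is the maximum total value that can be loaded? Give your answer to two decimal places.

Sort by value per unit weight and fill in that order.
Order: A (123/13=9.46) > E (233/32=7.28) > D (52/15=3.47) > B (79/29=2.72) > C (19/36=0.53)
Fill: take A (13 @ 123) → take E (32 @ 233) → take D (15 @ 52) → take 6/29 of B → 16.34; 66/66 used.
Total value = 424.34

424.34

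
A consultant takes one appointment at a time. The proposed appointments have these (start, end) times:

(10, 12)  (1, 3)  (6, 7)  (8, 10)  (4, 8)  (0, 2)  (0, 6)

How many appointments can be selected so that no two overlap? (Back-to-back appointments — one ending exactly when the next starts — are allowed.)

4

Sort by end time and greedily take each interval whose start is ≥ the last chosen end.
By end time: (0,2), (1,3), (0,6), (6,7), (4,8), (8,10), (10,12).
Pick (0,2); next start ≥ 2 → (6,7); next start ≥ 7 → (8,10); next start ≥ 10 → (10,12).
Selected 4 appointments.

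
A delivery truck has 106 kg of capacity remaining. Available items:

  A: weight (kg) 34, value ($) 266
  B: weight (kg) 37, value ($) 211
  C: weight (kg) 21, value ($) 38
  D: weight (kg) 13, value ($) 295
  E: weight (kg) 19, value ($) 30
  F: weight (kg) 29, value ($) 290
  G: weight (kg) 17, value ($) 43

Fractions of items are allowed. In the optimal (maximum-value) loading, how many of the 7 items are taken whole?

3

Greedy by value/weight ratio, highest first.
Ratios (sorted): D 22.69, F 10.00, A 7.82, B 5.70, G 2.53, C 1.81, E 1.58
take D (13 @ 295); take F (29 @ 290); take A (34 @ 266); take 30/37 of B → 171.08. Capacity used 106/106.
3 item(s) taken whole; one partial (take 30/37 of B).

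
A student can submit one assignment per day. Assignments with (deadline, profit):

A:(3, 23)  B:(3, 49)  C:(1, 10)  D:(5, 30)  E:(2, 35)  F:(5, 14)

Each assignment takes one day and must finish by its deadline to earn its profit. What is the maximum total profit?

151

Sort by profit descending; place each in the latest free slot ≤ its deadline.
By profit: B(d3,49), E(d2,35), D(d5,30), A(d3,23), F(d5,14), C(d1,10)
B→slot 3; E→slot 2; D→slot 5; A→slot 1; F→slot 4; C skipped.
Profit = 23 + 35 + 49 + 14 + 30 = 151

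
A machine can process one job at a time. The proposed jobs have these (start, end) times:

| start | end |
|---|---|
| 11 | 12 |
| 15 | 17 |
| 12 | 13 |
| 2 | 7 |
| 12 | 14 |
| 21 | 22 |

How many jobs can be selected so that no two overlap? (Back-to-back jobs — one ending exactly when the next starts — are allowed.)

Sorted by end: (2,7)  (11,12)  (12,13)  (12,14)  (15,17)  (21,22)
take (2,7); take (11,12); take (12,13); skip (12,14); take (15,17); take (21,22).
Selected 5 jobs.

5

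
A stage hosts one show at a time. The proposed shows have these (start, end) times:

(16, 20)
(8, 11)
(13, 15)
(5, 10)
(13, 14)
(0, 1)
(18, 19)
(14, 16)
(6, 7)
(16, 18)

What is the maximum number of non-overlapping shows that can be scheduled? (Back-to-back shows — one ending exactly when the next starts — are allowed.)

Sorted by end: (0,1)  (6,7)  (5,10)  (8,11)  (13,14)  (13,15)  (14,16)  (16,18)  (18,19)  (16,20)
take (0,1); take (6,7); skip (5,10); take (8,11); take (13,14); take (14,16); take (16,18); take (18,19); skip (16,20).
Selected 7 shows.

7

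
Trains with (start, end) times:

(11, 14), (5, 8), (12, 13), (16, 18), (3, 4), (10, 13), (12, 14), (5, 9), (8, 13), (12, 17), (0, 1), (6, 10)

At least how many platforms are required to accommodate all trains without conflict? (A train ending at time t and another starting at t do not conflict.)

6

The answer is the maximum number of intervals overlapping at any instant.
starts: [0, 3, 5, 5, 6, 8, 10, 11, 12, 12, 12, 16]
ends:   [1, 4, 8, 9, 10, 13, 13, 13, 14, 14, 17, 18]
s0→1 e1→0 s3→1 e4→0 s5→1 s5→2 s6→3 e8→2 s8→3 e9→2 e10→1 s10→2 s11→3 s12→4 s12→5 s12→6  — peak 6.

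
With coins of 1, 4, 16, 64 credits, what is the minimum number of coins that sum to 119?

8

119 − 1×64→55 − 3×16→7 − 1×4→3 − 3×1→0
Total coins = 1 + 3 + 1 + 3 = 8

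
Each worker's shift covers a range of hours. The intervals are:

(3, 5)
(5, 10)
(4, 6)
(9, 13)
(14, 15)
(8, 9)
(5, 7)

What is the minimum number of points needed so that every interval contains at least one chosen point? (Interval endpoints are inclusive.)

3

By right end: [3,5]  [4,6]  [5,7]  [8,9]  [5,10]  [9,13]  [14,15]
[3,5] uncovered → point at 5; [8,9] uncovered → point at 9; [14,15] uncovered → point at 15.
Points: 5, 9, 15 (3 total).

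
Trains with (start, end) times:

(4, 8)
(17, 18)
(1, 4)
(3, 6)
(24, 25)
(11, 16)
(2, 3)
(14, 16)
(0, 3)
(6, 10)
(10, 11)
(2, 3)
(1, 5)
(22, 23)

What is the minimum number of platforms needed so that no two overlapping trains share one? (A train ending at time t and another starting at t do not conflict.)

5

Events (time:±→running): 0:+→1 1:+→2 1:+→3 2:+→4 2:+→5 … peak 5.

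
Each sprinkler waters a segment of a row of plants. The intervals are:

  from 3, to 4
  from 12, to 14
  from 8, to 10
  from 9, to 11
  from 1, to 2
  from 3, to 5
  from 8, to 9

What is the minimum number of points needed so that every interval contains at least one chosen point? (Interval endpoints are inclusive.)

4

Sort by right endpoint; whenever an interval is uncovered, place a point at its right end.
By right end: [1,2]  [3,4]  [3,5]  [8,9]  [8,10]  [9,11]  [12,14]
[1,2] uncovered → point at 2; [3,4] uncovered → point at 4; [8,9] uncovered → point at 9; [12,14] uncovered → point at 14.
Points: 2, 4, 9, 14 (4 total).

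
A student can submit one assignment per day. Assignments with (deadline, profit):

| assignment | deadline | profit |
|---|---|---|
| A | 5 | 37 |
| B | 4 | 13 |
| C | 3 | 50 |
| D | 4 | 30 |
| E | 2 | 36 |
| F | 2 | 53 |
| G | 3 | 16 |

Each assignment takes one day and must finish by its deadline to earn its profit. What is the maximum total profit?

206

Sort by profit descending; place each in the latest free slot ≤ its deadline.
By profit: F(d2,53), C(d3,50), A(d5,37), E(d2,36), D(d4,30), G(d3,16), B(d4,13)
F→slot 2; C→slot 3; A→slot 5; E→slot 1; D→slot 4; G skipped; B skipped.
Profit = 36 + 53 + 50 + 30 + 37 = 206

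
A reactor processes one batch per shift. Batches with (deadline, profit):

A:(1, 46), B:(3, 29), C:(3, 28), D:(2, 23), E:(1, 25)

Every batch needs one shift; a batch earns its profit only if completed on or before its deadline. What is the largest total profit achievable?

Profit order: A=46 B=29 C=28 E=25 D=23
Assign: A→slot 1, B→slot 3, C→slot 2, E skipped, D skipped.
Slots: [1:A] [2:C] [3:B]
Profit = 46 + 28 + 29 = 103

103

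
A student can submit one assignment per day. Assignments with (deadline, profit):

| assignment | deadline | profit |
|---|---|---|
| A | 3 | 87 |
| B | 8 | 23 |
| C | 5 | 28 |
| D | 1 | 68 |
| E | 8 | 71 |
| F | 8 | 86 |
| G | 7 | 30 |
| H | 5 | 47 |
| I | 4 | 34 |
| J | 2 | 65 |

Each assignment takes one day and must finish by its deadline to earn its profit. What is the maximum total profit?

Sort by profit descending; place each in the latest free slot ≤ its deadline.
Profit order: A=87 F=86 E=71 D=68 J=65 H=47 I=34 G=30 C=28 B=23
Assign: A→slot 3, F→slot 8, E→slot 7, D→slot 1, J→slot 2, H→slot 5, I→slot 4, G→slot 6, C skipped, B skipped.
Slots: [1:D] [2:J] [3:A] [4:I] [5:H] [6:G] [7:E] [8:F]
Profit = 68 + 65 + 87 + 34 + 47 + 30 + 71 + 86 = 488

488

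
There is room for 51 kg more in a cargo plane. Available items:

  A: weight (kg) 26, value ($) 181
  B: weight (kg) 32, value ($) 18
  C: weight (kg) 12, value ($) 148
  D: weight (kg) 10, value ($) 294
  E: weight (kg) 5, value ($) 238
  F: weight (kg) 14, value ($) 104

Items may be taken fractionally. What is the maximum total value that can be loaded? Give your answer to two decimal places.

853.62

Sort by value per unit weight and fill in that order.
Ratios (sorted): E 47.60, D 29.40, C 12.33, F 7.43, A 6.96, B 0.56
take E (5 @ 238); take D (10 @ 294); take C (12 @ 148); take F (14 @ 104); take 10/26 of A → 69.62. Capacity used 51/51.
Total value = 853.62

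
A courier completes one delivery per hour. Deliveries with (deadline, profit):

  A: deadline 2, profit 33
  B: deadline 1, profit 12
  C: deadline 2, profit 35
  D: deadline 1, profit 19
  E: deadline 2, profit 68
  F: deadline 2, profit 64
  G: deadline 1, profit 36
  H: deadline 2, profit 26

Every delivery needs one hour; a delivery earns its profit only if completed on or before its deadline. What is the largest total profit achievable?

132

By profit: E(d2,68), F(d2,64), G(d1,36), C(d2,35), A(d2,33), H(d2,26), D(d1,19), B(d1,12)
E→slot 2; F→slot 1; G skipped; C skipped; A skipped; H skipped; D skipped; B skipped.
Profit = 64 + 68 = 132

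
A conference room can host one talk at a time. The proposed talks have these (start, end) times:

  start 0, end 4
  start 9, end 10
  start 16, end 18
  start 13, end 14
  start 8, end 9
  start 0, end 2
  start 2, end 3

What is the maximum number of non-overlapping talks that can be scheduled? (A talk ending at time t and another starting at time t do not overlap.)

By end time: (0,2), (2,3), (0,4), (8,9), (9,10), (13,14), (16,18).
Pick (0,2); next start ≥ 2 → (2,3); next start ≥ 3 → (8,9); next start ≥ 9 → (9,10); next start ≥ 10 → (13,14); next start ≥ 14 → (16,18).
Selected 6 talks.

6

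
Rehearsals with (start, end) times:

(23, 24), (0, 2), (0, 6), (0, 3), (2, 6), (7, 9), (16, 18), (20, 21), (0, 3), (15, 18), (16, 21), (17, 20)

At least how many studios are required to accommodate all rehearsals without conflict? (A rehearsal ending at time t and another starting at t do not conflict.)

4

Count concurrent intervals with a sweep; the peak is the room count.
starts: [0, 0, 0, 0, 2, 7, 15, 16, 16, 17, 20, 23]
ends:   [2, 3, 3, 6, 6, 9, 18, 18, 20, 21, 21, 24]
s0→1 s0→2 s0→3 s0→4  — peak 4.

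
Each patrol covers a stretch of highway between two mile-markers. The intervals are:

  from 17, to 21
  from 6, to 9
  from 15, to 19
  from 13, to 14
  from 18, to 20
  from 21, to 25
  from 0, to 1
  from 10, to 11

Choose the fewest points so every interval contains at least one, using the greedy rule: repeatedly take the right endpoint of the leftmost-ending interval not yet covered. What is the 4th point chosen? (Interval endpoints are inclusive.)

14

Sort by right endpoint; whenever an interval is uncovered, place a point at its right end.
Sorted: [0,1] [6,9] [10,11] [13,14] [15,19] [18,20] [17,21] [21,25]
{[0,1]} hit by 1; {[6,9]} hit by 9; {[10,11]} hit by 11; {[13,14]} hit by 14; {[15,19],[18,20],[17,21]} hit by 19; {[21,25]} hit by 25.
Points: 1, 9, 11, 14, 19, 25 (6 total).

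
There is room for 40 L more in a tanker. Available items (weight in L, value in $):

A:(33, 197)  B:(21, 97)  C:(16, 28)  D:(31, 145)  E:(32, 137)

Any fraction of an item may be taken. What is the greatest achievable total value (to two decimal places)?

Ratios (sorted): A 5.97, D 4.68, B 4.62, E 4.28, C 1.75
take A (33 @ 197); take 7/31 of D → 32.74. Capacity used 40/40.
Total value = 229.74

229.74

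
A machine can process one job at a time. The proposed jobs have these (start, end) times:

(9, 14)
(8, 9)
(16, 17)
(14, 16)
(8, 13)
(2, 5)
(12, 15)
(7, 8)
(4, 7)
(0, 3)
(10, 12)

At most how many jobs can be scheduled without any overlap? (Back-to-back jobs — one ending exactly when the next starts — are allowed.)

7

Greedy by earliest finish: after sorting by end time, pick each interval compatible with the last pick.
By end time: (0,3), (2,5), (4,7), (7,8), (8,9), (10,12), (8,13), (9,14), (12,15), (14,16), (16,17).
Pick (0,3); next start ≥ 3 → (4,7); next start ≥ 7 → (7,8); next start ≥ 8 → (8,9); next start ≥ 9 → (10,12); next start ≥ 12 → (12,15); next start ≥ 15 → (16,17).
Selected 7 jobs.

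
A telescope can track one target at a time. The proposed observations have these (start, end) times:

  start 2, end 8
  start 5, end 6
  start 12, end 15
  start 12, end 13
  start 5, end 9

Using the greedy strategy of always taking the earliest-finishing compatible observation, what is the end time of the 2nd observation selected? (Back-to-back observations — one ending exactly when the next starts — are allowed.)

Order by finish time; keep every interval that doesn't clash with the previous kept one.
Sorted by end: (5,6)  (2,8)  (5,9)  (12,13)  (12,15)
take (5,6); take (12,13).
Selected: (5,6) (12,13)

13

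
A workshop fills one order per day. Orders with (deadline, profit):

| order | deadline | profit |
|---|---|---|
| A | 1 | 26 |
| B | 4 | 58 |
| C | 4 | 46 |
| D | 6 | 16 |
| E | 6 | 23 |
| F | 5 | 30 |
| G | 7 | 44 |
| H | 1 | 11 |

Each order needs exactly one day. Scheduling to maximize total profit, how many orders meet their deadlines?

Take jobs in profit order; each goes to the latest open slot no later than its deadline.
Profit order: B=58 C=46 G=44 F=30 A=26 E=23 D=16 H=11
Assign: B→slot 4, C→slot 3, G→slot 7, F→slot 5, A→slot 1, E→slot 6, D→slot 2, H skipped.
Slots: [1:A] [2:D] [3:C] [4:B] [5:F] [6:E] [7:G]
7 of 8 scheduled.

7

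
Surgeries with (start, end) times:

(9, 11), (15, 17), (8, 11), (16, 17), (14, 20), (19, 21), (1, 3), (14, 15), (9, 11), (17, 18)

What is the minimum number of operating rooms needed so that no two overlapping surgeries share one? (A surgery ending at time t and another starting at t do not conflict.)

3

The answer is the maximum number of intervals overlapping at any instant.
Events (time:±→running): 1:+→1 3:-→0 8:+→1 9:+→2 9:+→3 … peak 3.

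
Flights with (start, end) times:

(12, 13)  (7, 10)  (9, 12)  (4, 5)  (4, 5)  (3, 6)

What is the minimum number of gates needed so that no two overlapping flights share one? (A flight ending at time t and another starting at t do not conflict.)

3

The answer is the maximum number of intervals overlapping at any instant.
starts: [3, 4, 4, 7, 9, 12]
ends:   [5, 5, 6, 10, 12, 13]
s3→1 s4→2 s4→3  — peak 3.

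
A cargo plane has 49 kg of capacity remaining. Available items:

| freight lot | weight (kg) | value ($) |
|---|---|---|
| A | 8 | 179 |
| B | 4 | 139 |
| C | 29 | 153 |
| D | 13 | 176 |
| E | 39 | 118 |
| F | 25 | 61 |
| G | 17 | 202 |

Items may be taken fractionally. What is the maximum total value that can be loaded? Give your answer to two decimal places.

Ratios (sorted): B 34.75, A 22.38, D 13.54, G 11.88, C 5.28, E 3.03, F 2.44
take B (4 @ 139); take A (8 @ 179); take D (13 @ 176); take G (17 @ 202); take 7/29 of C → 36.93. Capacity used 49/49.
Total value = 732.93

732.93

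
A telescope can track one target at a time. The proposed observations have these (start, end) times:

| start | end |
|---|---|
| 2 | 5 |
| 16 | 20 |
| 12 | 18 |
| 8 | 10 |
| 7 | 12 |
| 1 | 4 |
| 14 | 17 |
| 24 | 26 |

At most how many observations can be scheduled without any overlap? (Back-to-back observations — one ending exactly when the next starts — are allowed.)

4

Sort by end time and greedily take each interval whose start is ≥ the last chosen end.
By end time: (1,4), (2,5), (8,10), (7,12), (14,17), (12,18), (16,20), (24,26).
Pick (1,4); next start ≥ 4 → (8,10); next start ≥ 10 → (14,17); next start ≥ 17 → (24,26).
Selected 4 observations.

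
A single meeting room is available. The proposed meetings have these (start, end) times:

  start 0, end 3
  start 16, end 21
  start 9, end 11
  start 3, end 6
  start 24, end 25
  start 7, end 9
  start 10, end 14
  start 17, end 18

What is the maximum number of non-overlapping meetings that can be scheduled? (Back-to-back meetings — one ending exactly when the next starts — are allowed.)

Greedy by earliest finish: after sorting by end time, pick each interval compatible with the last pick.
By end time: (0,3), (3,6), (7,9), (9,11), (10,14), (17,18), (16,21), (24,25).
Pick (0,3); next start ≥ 3 → (3,6); next start ≥ 6 → (7,9); next start ≥ 9 → (9,11); next start ≥ 11 → (17,18); next start ≥ 18 → (24,25).
Selected 6 meetings.

6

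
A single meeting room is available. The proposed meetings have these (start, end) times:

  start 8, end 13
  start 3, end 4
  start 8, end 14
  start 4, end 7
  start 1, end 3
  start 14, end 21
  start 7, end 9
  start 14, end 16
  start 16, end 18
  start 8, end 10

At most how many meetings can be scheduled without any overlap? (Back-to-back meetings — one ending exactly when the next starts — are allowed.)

Sorted by end: (1,3)  (3,4)  (4,7)  (7,9)  (8,10)  (8,13)  (8,14)  (14,16)  (16,18)  (14,21)
take (1,3); take (3,4); take (4,7); take (7,9); skip (8,10); skip (8,13); take (14,16); take (16,18).
Selected 6 meetings.

6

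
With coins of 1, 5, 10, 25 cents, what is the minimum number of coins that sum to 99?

9

99 − 3×25→24 − 2×10→4 − 4×1→0
Total coins = 3 + 2 + 4 = 9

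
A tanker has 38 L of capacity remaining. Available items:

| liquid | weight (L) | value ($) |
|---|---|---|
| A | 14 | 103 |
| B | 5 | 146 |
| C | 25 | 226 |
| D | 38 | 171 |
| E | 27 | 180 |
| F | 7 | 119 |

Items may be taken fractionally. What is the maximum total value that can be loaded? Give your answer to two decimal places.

Sort by value per unit weight and fill in that order.
Ratios (sorted): B 29.20, F 17.00, C 9.04, A 7.36, E 6.67, D 4.50
take B (5 @ 146); take F (7 @ 119); take C (25 @ 226); take 1/14 of A → 7.36. Capacity used 38/38.
Total value = 498.36

498.36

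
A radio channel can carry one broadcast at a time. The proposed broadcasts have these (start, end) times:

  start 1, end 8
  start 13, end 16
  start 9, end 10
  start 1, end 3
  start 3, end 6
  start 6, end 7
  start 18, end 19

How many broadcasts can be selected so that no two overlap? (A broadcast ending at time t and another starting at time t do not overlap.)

By end time: (1,3), (3,6), (6,7), (1,8), (9,10), (13,16), (18,19).
Pick (1,3); next start ≥ 3 → (3,6); next start ≥ 6 → (6,7); next start ≥ 7 → (9,10); next start ≥ 10 → (13,16); next start ≥ 16 → (18,19).
Selected 6 broadcasts.

6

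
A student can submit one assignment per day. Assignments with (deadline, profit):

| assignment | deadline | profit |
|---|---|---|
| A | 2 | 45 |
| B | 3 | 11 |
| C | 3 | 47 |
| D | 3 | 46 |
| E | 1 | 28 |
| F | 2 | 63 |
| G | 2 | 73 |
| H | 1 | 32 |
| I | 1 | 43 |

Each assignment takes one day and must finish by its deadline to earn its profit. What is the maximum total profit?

183

Sort by profit descending; place each in the latest free slot ≤ its deadline.
By profit: G(d2,73), F(d2,63), C(d3,47), D(d3,46), A(d2,45), I(d1,43), H(d1,32), E(d1,28), B(d3,11)
G→slot 2; F→slot 1; C→slot 3; D skipped; A skipped; I skipped; H skipped; E skipped; B skipped.
Profit = 63 + 73 + 47 = 183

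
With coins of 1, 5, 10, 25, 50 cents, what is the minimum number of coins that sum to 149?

Use the largest denomination that fits, subtract, and repeat.
149 = 2×50 + 1×25 + 2×10 + 4×1
Total coins = 2 + 1 + 2 + 4 = 9

9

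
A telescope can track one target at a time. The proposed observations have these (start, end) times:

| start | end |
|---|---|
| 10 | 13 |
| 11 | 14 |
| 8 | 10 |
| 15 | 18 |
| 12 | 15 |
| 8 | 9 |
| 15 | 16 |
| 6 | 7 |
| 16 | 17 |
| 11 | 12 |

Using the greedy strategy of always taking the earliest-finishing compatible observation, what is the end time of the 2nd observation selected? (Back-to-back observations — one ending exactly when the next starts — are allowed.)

Sorted by end: (6,7)  (8,9)  (8,10)  (11,12)  (10,13)  (11,14)  (12,15)  (15,16)  (16,17)  (15,18)
take (6,7); take (8,9); take (11,12); skip (11,14); take (12,15); take (15,16); take (16,17); skip (15,18).
Selected: (6,7) (8,9) (11,12) (12,15) (15,16) (16,17)

9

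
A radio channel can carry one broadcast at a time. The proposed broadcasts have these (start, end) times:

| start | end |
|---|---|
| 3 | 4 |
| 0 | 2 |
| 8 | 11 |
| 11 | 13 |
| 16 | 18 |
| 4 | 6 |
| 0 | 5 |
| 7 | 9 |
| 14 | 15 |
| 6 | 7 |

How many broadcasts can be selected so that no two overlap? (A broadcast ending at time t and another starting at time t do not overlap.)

8

Sort by end time and greedily take each interval whose start is ≥ the last chosen end.
By end time: (0,2), (3,4), (0,5), (4,6), (6,7), (7,9), (8,11), (11,13), (14,15), (16,18).
Pick (0,2); next start ≥ 2 → (3,4); next start ≥ 4 → (4,6); next start ≥ 6 → (6,7); next start ≥ 7 → (7,9); next start ≥ 9 → (11,13); next start ≥ 13 → (14,15); next start ≥ 15 → (16,18).
Selected 8 broadcasts.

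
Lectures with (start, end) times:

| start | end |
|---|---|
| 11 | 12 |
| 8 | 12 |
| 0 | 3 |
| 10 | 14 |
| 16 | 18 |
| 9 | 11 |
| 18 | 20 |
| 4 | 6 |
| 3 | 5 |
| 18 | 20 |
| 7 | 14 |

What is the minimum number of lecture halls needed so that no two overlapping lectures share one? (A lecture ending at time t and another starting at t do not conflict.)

Count concurrent intervals with a sweep; the peak is the room count.
Events (time:±→running): 0:+→1 3:-→0 3:+→1 4:+→2 5:-→1 6:-→0 7:+→1 8:+→2 9:+→3 10:+→4 … peak 4.

4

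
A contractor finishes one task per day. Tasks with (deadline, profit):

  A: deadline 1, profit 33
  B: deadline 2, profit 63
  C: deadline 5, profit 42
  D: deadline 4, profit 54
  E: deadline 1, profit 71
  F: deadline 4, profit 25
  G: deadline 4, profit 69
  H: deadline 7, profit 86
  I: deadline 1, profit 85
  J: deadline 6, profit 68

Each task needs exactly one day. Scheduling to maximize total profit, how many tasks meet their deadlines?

Profit order: H=86 I=85 E=71 G=69 J=68 B=63 D=54 C=42 A=33 F=25
Assign: H→slot 7, I→slot 1, E skipped, G→slot 4, J→slot 6, B→slot 2, D→slot 3, C→slot 5, A skipped, F skipped.
Slots: [1:I] [2:B] [3:D] [4:G] [5:C] [6:J] [7:H]
7 of 10 scheduled.

7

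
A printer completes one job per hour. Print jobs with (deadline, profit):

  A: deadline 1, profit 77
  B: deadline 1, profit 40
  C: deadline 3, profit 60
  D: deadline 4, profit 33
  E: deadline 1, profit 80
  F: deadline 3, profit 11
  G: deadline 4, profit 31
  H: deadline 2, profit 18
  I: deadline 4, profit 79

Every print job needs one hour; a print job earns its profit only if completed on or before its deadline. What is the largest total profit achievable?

By profit: E(d1,80), I(d4,79), A(d1,77), C(d3,60), B(d1,40), D(d4,33), G(d4,31), H(d2,18), F(d3,11)
E→slot 1; I→slot 4; A skipped; C→slot 3; B skipped; D→slot 2; G skipped; H skipped; F skipped.
Profit = 80 + 33 + 60 + 79 = 252

252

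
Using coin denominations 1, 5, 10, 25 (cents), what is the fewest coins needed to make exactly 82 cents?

6

Use the largest denomination that fits, subtract, and repeat.
82 − 3×25→7 − 1×5→2 − 2×1→0
Total coins = 3 + 1 + 2 = 6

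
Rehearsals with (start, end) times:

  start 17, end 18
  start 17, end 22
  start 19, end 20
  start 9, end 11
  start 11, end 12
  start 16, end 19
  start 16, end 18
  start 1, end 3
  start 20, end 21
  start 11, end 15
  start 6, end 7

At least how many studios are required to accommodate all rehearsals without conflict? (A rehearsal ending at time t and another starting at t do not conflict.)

The answer is the maximum number of intervals overlapping at any instant.
Events (time:±→running): 1:+→1 3:-→0 6:+→1 7:-→0 9:+→1 11:-→0 11:+→1 11:+→2 12:-→1 15:-→0 16:+→1 16:+→2 17:+→3 17:+→4 … peak 4.

4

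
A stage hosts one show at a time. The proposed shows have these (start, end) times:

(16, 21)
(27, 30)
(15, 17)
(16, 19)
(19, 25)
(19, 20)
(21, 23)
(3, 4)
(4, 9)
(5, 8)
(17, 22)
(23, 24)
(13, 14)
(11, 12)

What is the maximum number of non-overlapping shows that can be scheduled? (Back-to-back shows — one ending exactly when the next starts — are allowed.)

9

Order by finish time; keep every interval that doesn't clash with the previous kept one.
Sorted by end: (3,4)  (5,8)  (4,9)  (11,12)  (13,14)  (15,17)  (16,19)  (19,20)  (16,21)  (17,22)  (21,23)  (23,24)  (19,25)  (27,30)
take (3,4); take (5,8); skip (4,9); take (11,12); take (13,14); take (15,17); take (19,20); take (21,23); take (23,24); take (27,30).
Selected 9 shows.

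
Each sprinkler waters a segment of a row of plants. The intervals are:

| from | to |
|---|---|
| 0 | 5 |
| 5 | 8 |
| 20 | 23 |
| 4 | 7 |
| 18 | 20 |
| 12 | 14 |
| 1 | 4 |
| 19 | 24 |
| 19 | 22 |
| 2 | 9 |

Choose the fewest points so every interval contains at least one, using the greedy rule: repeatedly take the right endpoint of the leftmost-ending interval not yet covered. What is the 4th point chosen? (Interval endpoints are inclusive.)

20

Sorted: [1,4] [0,5] [4,7] [5,8] [2,9] [12,14] [18,20] [19,22] [20,23] [19,24]
{[1,4],[0,5],[4,7]} hit by 4; {[5,8],[2,9]} hit by 8; {[12,14]} hit by 14; {[18,20],[19,22],[20,23],[19,24]} hit by 20.
Points: 4, 8, 14, 20 (4 total).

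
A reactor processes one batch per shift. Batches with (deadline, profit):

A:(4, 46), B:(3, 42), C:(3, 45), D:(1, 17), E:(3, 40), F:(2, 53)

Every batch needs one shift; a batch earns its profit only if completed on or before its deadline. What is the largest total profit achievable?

Profit order: F=53 A=46 C=45 B=42 E=40 D=17
Assign: F→slot 2, A→slot 4, C→slot 3, B→slot 1, E skipped, D skipped.
Slots: [1:B] [2:F] [3:C] [4:A]
Profit = 42 + 53 + 45 + 46 = 186

186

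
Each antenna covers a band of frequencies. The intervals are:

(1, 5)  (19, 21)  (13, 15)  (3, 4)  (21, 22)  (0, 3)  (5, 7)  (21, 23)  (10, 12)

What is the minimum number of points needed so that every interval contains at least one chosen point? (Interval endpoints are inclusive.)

Process intervals by earliest right end; each time one isn't hit yet, stab at its right endpoint.
By right end: [0,3]  [3,4]  [1,5]  [5,7]  [10,12]  [13,15]  [19,21]  [21,22]  [21,23]
[0,3] uncovered → point at 3; [5,7] uncovered → point at 7; [10,12] uncovered → point at 12; [13,15] uncovered → point at 15; [19,21] uncovered → point at 21.
Points: 3, 7, 12, 15, 21 (5 total).

5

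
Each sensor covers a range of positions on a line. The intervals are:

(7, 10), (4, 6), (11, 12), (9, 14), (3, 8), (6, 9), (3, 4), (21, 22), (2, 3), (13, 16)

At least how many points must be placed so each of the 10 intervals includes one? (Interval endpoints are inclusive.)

Process intervals by earliest right end; each time one isn't hit yet, stab at its right endpoint.
By right end: [2,3]  [3,4]  [4,6]  [3,8]  [6,9]  [7,10]  [11,12]  [9,14]  [13,16]  [21,22]
[2,3] uncovered → point at 3; [4,6] uncovered → point at 6; [7,10] uncovered → point at 10; [11,12] uncovered → point at 12; [13,16] uncovered → point at 16; [21,22] uncovered → point at 22.
Points: 3, 6, 10, 12, 16, 22 (6 total).

6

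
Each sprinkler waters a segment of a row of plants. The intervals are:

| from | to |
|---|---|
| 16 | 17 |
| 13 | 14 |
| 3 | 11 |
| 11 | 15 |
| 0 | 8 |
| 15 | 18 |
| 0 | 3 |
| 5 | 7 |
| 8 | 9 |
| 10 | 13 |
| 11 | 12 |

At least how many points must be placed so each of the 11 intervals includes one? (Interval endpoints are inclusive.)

Process intervals by earliest right end; each time one isn't hit yet, stab at its right endpoint.
Sorted: [0,3] [5,7] [0,8] [8,9] [3,11] [11,12] [10,13] [13,14] [11,15] [16,17] [15,18]
{[0,3]} hit by 3; {[5,7],[0,8]} hit by 7; {[8,9],[3,11]} hit by 9; {[11,12],[10,13]} hit by 12; {[13,14],[11,15]} hit by 14; {[16,17],[15,18]} hit by 17.
Points: 3, 7, 9, 12, 14, 17 (6 total).

6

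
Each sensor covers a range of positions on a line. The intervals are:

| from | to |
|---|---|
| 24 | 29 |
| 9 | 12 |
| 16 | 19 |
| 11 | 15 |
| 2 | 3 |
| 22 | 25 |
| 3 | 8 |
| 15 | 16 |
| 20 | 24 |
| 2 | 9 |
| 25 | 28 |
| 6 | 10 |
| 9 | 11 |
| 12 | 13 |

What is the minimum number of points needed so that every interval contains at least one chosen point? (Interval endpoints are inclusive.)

Sorted: [2,3] [3,8] [2,9] [6,10] [9,11] [9,12] [12,13] [11,15] [15,16] [16,19] [20,24] [22,25] [25,28] [24,29]
{[2,3],[3,8],[2,9]} hit by 3; {[6,10],[9,11],[9,12]} hit by 10; {[12,13],[11,15]} hit by 13; {[15,16],[16,19]} hit by 16; {[20,24],[22,25]} hit by 24; {[25,28],[24,29]} hit by 28.
Points: 3, 10, 13, 16, 24, 28 (6 total).

6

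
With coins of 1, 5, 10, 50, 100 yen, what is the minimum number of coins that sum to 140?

5

Use the largest denomination that fits, subtract, and repeat.
140 = 1×100 + 4×10
Total coins = 1 + 4 = 5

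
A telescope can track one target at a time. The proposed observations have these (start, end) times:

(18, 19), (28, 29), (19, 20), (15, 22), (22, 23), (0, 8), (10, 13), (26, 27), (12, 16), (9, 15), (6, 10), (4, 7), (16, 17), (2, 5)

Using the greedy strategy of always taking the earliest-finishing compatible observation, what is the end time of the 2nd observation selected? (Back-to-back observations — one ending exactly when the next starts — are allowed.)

10

By end time: (2,5), (4,7), (0,8), (6,10), (10,13), (9,15), (12,16), (16,17), (18,19), (19,20), (15,22), (22,23), (26,27), (28,29).
Pick (2,5); next start ≥ 5 → (6,10); next start ≥ 10 → (10,13); next start ≥ 13 → (16,17); next start ≥ 17 → (18,19); next start ≥ 19 → (19,20); next start ≥ 20 → (22,23); next start ≥ 23 → (26,27); next start ≥ 27 → (28,29).
Selected: (2,5) (6,10) (10,13) (16,17) (18,19) (19,20) (22,23) (26,27) (28,29)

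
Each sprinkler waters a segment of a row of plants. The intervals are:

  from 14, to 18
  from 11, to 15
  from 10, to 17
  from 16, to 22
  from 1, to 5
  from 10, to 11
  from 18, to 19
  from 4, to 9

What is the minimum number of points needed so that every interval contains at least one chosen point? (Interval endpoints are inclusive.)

Process intervals by earliest right end; each time one isn't hit yet, stab at its right endpoint.
By right end: [1,5]  [4,9]  [10,11]  [11,15]  [10,17]  [14,18]  [18,19]  [16,22]
[1,5] uncovered → point at 5; [10,11] uncovered → point at 11; [14,18] uncovered → point at 18.
Points: 5, 11, 18 (3 total).

3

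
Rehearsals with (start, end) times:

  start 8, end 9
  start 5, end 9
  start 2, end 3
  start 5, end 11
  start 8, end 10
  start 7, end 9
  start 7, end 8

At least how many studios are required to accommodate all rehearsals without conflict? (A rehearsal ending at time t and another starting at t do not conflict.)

5

starts: [2, 5, 5, 7, 7, 8, 8]
ends:   [3, 8, 9, 9, 9, 10, 11]
s2→1 e3→0 s5→1 s5→2 s7→3 s7→4 e8→3 s8→4 s8→5  — peak 5.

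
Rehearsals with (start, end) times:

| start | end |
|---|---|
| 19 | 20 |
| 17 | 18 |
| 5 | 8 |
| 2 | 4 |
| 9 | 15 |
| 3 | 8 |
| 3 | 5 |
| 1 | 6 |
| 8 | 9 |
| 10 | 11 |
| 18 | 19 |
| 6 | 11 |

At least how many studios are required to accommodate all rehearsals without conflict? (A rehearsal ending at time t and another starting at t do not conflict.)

Events (time:±→running): 1:+→1 2:+→2 3:+→3 3:+→4 … peak 4.

4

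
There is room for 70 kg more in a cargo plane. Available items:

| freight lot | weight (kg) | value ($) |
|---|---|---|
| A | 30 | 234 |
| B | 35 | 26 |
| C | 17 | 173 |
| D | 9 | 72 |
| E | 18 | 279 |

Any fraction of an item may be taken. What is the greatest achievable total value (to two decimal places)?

726.80

Sort by value per unit weight and fill in that order.
Ratios (sorted): E 15.50, C 10.18, D 8.00, A 7.80, B 0.74
take E (18 @ 279); take C (17 @ 173); take D (9 @ 72); take 26/30 of A → 202.80. Capacity used 70/70.
Total value = 726.80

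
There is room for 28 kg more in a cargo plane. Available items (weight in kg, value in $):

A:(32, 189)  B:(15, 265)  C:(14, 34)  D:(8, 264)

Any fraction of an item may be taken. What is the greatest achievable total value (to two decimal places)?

558.53

Order: D (264/8=33.00) > B (265/15=17.67) > A (189/32=5.91) > C (34/14=2.43)
Fill: take D (8 @ 264) → take B (15 @ 265) → take 5/32 of A → 29.53; 28/28 used.
Total value = 558.53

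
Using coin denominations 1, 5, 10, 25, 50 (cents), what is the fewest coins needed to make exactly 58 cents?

58 = 1×50 + 1×5 + 3×1
Total coins = 1 + 1 + 3 = 5

5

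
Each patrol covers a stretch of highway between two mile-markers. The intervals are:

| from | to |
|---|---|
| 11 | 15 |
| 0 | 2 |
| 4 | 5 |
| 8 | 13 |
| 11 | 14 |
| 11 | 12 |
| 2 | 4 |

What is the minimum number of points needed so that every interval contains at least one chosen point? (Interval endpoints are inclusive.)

3

Sort by right endpoint; whenever an interval is uncovered, place a point at its right end.
Sorted: [0,2] [2,4] [4,5] [11,12] [8,13] [11,14] [11,15]
{[0,2],[2,4]} hit by 2; {[4,5]} hit by 5; {[11,12],[8,13],[11,14],[11,15]} hit by 12.
Points: 2, 5, 12 (3 total).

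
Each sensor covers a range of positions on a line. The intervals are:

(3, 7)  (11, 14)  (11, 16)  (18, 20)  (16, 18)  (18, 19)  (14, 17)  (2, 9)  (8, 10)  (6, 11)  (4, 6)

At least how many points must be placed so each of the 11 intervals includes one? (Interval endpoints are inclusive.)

4

By right end: [4,6]  [3,7]  [2,9]  [8,10]  [6,11]  [11,14]  [11,16]  [14,17]  [16,18]  [18,19]  [18,20]
[4,6] uncovered → point at 6; [8,10] uncovered → point at 10; [11,14] uncovered → point at 14; [16,18] uncovered → point at 18.
Points: 6, 10, 14, 18 (4 total).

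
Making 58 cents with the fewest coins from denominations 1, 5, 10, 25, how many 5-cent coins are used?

1

Greedy: take as many of the largest coin as possible, then repeat with the remainder.
58 − 2×25→8 − 1×5→3 − 3×1→0
Count of 5: 1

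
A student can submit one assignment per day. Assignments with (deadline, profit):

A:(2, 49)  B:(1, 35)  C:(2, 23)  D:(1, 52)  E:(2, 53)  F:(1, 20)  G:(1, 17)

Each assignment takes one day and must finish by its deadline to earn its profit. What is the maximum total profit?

105

Profit order: E=53 D=52 A=49 B=35 C=23 F=20 G=17
Assign: E→slot 2, D→slot 1, A skipped, B skipped, C skipped, F skipped, G skipped.
Slots: [1:D] [2:E]
Profit = 52 + 53 = 105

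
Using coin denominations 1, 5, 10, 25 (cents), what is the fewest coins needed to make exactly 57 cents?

Greedy: take as many of the largest coin as possible, then repeat with the remainder.
57 = 2×25 + 1×5 + 2×1
Total coins = 2 + 1 + 2 = 5

5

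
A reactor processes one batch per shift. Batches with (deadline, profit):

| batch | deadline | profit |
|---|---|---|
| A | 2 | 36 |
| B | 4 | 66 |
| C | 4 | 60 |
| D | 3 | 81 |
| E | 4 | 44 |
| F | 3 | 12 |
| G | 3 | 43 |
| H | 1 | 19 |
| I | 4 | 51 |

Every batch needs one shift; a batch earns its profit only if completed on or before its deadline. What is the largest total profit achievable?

258

By profit: D(d3,81), B(d4,66), C(d4,60), I(d4,51), E(d4,44), G(d3,43), A(d2,36), H(d1,19), F(d3,12)
D→slot 3; B→slot 4; C→slot 2; I→slot 1; E skipped; G skipped; A skipped; H skipped; F skipped.
Profit = 51 + 60 + 81 + 66 = 258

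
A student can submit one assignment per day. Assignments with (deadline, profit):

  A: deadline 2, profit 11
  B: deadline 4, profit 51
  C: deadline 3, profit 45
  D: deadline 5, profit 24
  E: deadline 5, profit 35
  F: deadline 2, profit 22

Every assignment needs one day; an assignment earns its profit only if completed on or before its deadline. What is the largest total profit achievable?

Sort by profit descending; place each in the latest free slot ≤ its deadline.
By profit: B(d4,51), C(d3,45), E(d5,35), D(d5,24), F(d2,22), A(d2,11)
B→slot 4; C→slot 3; E→slot 5; D→slot 2; F→slot 1; A skipped.
Profit = 22 + 24 + 45 + 51 + 35 = 177

177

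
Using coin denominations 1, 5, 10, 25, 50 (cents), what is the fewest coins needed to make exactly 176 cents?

Greedy: take as many of the largest coin as possible, then repeat with the remainder.
176 − 3×50→26 − 1×25→1 − 1×1→0
Total coins = 3 + 1 + 1 = 5

5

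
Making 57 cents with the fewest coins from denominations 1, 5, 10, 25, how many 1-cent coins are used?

Greedy: take as many of the largest coin as possible, then repeat with the remainder.
57 − 2×25→7 − 1×5→2 − 2×1→0
Count of 1: 2

2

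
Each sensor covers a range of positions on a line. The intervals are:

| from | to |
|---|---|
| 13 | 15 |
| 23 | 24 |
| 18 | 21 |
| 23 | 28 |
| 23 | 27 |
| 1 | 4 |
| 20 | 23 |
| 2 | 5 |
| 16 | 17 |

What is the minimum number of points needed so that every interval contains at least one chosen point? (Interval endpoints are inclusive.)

5

By right end: [1,4]  [2,5]  [13,15]  [16,17]  [18,21]  [20,23]  [23,24]  [23,27]  [23,28]
[1,4] uncovered → point at 4; [13,15] uncovered → point at 15; [16,17] uncovered → point at 17; [18,21] uncovered → point at 21; [23,24] uncovered → point at 24.
Points: 4, 15, 17, 21, 24 (5 total).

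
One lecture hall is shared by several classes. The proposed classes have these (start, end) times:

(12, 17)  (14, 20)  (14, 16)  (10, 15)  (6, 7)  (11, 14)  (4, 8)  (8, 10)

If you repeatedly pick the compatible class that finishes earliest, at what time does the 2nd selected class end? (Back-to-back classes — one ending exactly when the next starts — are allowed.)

10

Sort by end time and greedily take each interval whose start is ≥ the last chosen end.
By end time: (6,7), (4,8), (8,10), (11,14), (10,15), (14,16), (12,17), (14,20).
Pick (6,7); next start ≥ 7 → (8,10); next start ≥ 10 → (11,14); next start ≥ 14 → (14,16).
Selected: (6,7) (8,10) (11,14) (14,16)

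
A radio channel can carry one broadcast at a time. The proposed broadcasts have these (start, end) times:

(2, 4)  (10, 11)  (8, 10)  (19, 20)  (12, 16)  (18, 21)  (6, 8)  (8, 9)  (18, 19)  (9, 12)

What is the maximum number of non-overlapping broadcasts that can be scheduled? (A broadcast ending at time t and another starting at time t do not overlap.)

7

By end time: (2,4), (6,8), (8,9), (8,10), (10,11), (9,12), (12,16), (18,19), (19,20), (18,21).
Pick (2,4); next start ≥ 4 → (6,8); next start ≥ 8 → (8,9); next start ≥ 9 → (10,11); next start ≥ 11 → (12,16); next start ≥ 16 → (18,19); next start ≥ 19 → (19,20).
Selected 7 broadcasts.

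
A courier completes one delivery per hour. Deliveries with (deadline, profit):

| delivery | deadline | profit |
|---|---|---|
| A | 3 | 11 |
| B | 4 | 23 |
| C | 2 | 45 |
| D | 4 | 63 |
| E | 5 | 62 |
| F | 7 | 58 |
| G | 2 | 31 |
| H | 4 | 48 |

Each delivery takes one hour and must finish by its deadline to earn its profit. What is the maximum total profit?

Sort by profit descending; place each in the latest free slot ≤ its deadline.
Profit order: D=63 E=62 F=58 H=48 C=45 G=31 B=23 A=11
Assign: D→slot 4, E→slot 5, F→slot 7, H→slot 3, C→slot 2, G→slot 1, B skipped, A skipped.
Slots: [1:G] [2:C] [3:H] [4:D] [5:E] [7:F]
Profit = 31 + 45 + 48 + 63 + 62 + 58 = 307

307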